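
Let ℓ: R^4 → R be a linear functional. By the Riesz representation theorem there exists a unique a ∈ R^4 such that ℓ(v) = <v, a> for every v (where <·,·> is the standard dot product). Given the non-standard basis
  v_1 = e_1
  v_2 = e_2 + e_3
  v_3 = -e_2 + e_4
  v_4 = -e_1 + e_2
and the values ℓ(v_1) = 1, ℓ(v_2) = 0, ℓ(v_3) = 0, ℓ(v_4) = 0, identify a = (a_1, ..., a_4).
a = (1, 1, -1, 1)

Write a = (a_1, ..., a_4) in the standard basis. For each basis vector v_i, ℓ(v_i) = <v_i, a> is a linear equation in the a_j's. Collect the n equations into a matrix system V a = ℓ, where row i of V is v_i (expressed in the standard basis). Since V is invertible (lower-triangular with 1s on the diagonal, up to permutation), solve by back-substitution:
  V =
[[1, 0, 0, 0],
 [0, 1, 1, 0],
 [0, -1, 0, 1],
 [-1, 1, 0, 0]]
  V a = (1, 0, 0, 0)
Solving gives a = (1, 1, -1, 1).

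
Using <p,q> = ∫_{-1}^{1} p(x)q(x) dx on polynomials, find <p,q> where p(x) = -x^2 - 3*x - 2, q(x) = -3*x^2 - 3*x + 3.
<p,q> = -14/5

Expand the product: p(x)·q(x) = 3*x^4 + 12*x^3 + 12*x^2 - 3*x - 6.
∫_{-1}^{1} of each monomial x^k gives [2/(k+1) if k even, 0 if k odd]. Integrating term-by-term (or equivalently evaluating the antiderivative F(x) = 3*x^5/5 + 3*x^4 + 4*x^3 - 3*x^2/2 - 6*x at the endpoints):
  F(1) − F(−1) = 1/10 − (29/10) = -14/5.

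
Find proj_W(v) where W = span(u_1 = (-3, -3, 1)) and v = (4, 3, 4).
proj_W(v) = (51/19, 51/19, -17/19)

Set up U = [u_1 | ... | u_1] ∈ R^(3×1). The projector onto W = col(U) is P = U (U^T U)^(-1) U^T.
Compute U^T U =
  [19],
and U^T v = (-17).
Solve U^T U · c = U^T v for the coefficients: c = (-17/19). The projection is proj_W(v) = U c.
Check: (v - proj_W(v)) · u_1 = 0  (should be 0).
Result: proj_W(v) = (51/19, 51/19, -17/19).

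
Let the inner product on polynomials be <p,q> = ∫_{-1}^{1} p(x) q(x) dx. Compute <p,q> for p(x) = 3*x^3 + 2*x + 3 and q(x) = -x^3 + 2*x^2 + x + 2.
<p,q> = 1772/105

Expand the product: p(x)·q(x) = -3*x^6 + 6*x^5 + x^4 + 7*x^3 + 8*x^2 + 7*x + 6.
∫_{-1}^{1} of each monomial x^k gives [2/(k+1) if k even, 0 if k odd]. Integrating term-by-term (or equivalently evaluating the antiderivative F(x) = -3*x^7/7 + x^6 + x^5/5 + 7*x^4/4 + 8*x^3/3 + 7*x^2/2 + 6*x at the endpoints):
  F(1) − F(−1) = 6169/420 − (-919/420) = 1772/105.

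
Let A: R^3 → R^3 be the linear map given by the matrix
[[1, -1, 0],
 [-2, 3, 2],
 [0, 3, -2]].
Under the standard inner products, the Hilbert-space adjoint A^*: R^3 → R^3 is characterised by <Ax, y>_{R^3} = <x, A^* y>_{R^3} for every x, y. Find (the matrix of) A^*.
A^* = A^T =
[[1, -2, 0],
 [-1, 3, 3],
 [0, 2, -2]]

For real matrices with standard dot products, the defining identity <Ax, y> = <x, A^* y> gives (Ax)^T y = x^T (A^*) y, i.e. x^T A^T y = x^T (A^*) y. Since this holds for all x, y, we must have A^* = A^T. Therefore
A^* =
[[1, -2, 0],
 [-1, 3, 3],
 [0, 2, -2]].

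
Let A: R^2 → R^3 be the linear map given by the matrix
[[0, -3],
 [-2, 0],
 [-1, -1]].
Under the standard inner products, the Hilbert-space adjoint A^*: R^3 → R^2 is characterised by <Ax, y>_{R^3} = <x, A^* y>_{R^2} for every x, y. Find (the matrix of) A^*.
A^* = A^T =
[[0, -2, -1],
 [-3, 0, -1]]

For real matrices with standard dot products, the defining identity <Ax, y> = <x, A^* y> gives (Ax)^T y = x^T (A^*) y, i.e. x^T A^T y = x^T (A^*) y. Since this holds for all x, y, we must have A^* = A^T. Therefore
A^* =
[[0, -2, -1],
 [-3, 0, -1]].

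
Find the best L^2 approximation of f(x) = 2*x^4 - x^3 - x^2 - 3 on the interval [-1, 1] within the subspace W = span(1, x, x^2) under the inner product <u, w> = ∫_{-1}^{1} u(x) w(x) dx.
g(x) = 5*x^2/7 - 3*x/5 - 111/35

The best approximation g ∈ W is the orthogonal projection of f onto W. Writing g = a_0 + a_1 x + a_2 x^2, the coefficients solve the normal equations G · a = b where
  G_{ij} = <φ_i, φ_j> and b_i = <f, φ_i>, with φ_0 = 1, φ_1 = x, φ_2 = x^2.
G =
  [2, 0, 2/3]
  [0, 2/3, 0]
  [2/3, 0, 2/5],
b = (-88/15, -2/5, -64/35).
Solving gives a_0 = -111/35, a_1 = -3/5, a_2 = 5/7, so
  g(x) = 5*x^2/7 - 3*x/5 - 111/35.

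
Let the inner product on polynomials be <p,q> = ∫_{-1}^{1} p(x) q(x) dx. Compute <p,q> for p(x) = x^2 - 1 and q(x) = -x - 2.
<p,q> = 8/3

Expand the product: p(x)·q(x) = -x^3 - 2*x^2 + x + 2.
∫_{-1}^{1} of each monomial x^k gives [2/(k+1) if k even, 0 if k odd]. Integrating term-by-term (or equivalently evaluating the antiderivative F(x) = -x^4/4 - 2*x^3/3 + x^2/2 + 2*x at the endpoints):
  F(1) − F(−1) = 19/12 − (-13/12) = 8/3.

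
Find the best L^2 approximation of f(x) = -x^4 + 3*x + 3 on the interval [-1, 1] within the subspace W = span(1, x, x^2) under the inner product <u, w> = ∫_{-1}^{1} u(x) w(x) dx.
g(x) = -6*x^2/7 + 3*x + 108/35

The best approximation g ∈ W is the orthogonal projection of f onto W. Writing g = a_0 + a_1 x + a_2 x^2, the coefficients solve the normal equations G · a = b where
  G_{ij} = <φ_i, φ_j> and b_i = <f, φ_i>, with φ_0 = 1, φ_1 = x, φ_2 = x^2.
G =
  [2, 0, 2/3]
  [0, 2/3, 0]
  [2/3, 0, 2/5],
b = (28/5, 2, 12/7).
Solving gives a_0 = 108/35, a_1 = 3, a_2 = -6/7, so
  g(x) = -6*x^2/7 + 3*x + 108/35.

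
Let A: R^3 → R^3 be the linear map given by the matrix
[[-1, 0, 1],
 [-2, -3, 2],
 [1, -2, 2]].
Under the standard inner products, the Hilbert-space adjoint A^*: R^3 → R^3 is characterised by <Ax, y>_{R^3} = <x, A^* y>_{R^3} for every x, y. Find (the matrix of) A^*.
A^* = A^T =
[[-1, -2, 1],
 [0, -3, -2],
 [1, 2, 2]]

For real matrices with standard dot products, the defining identity <Ax, y> = <x, A^* y> gives (Ax)^T y = x^T (A^*) y, i.e. x^T A^T y = x^T (A^*) y. Since this holds for all x, y, we must have A^* = A^T. Therefore
A^* =
[[-1, -2, 1],
 [0, -3, -2],
 [1, 2, 2]].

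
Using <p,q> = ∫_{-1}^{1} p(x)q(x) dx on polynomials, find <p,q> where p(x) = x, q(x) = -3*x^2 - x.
<p,q> = -2/3

Expand the product: p(x)·q(x) = -3*x^3 - x^2.
∫_{-1}^{1} of each monomial x^k gives [2/(k+1) if k even, 0 if k odd]. Integrating term-by-term (or equivalently evaluating the antiderivative F(x) = -3*x^4/4 - x^3/3 at the endpoints):
  F(1) − F(−1) = -13/12 − (-5/12) = -2/3.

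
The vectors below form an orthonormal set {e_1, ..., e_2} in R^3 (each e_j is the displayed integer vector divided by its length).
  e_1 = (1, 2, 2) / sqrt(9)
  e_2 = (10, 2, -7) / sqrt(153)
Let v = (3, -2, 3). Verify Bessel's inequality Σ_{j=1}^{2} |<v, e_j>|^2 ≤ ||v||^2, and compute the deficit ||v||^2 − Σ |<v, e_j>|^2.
Σ |<v, e_j>|^2 = 50/17; ||v||^2 = 22; deficit = 324/17

Write each e_j = u_j / sqrt(<u_j, u_j>) where u_j is the displayed integer vector. Then <v, e_j> = <v, u_j> / sqrt(<u_j, u_j>), so |<v, e_j>|^2 = <v, u_j>^2 / <u_j, u_j>.
Coefficients: <v, e_1> = 5/sqrt(9), <v, e_2> = 5/sqrt(153).
Square and sum: Σ |<v, e_j>|^2 = 50/17.
Compute ||v||^2 = v·v = 22.
Deficit = 22 − 50/17 = 324/17 ≥ 0, confirming Bessel's inequality. (The deficit equals ||v − Σ <v,e_j> e_j||^2, the squared distance from v to span{e_j}.)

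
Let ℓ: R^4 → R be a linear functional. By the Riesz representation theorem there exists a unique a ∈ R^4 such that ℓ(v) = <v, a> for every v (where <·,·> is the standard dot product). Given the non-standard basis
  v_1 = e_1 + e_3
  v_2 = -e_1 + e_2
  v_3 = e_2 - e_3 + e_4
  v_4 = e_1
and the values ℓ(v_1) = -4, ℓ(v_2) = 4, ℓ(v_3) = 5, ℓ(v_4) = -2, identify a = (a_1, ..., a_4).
a = (-2, 2, -2, 1)

Write a = (a_1, ..., a_4) in the standard basis. For each basis vector v_i, ℓ(v_i) = <v_i, a> is a linear equation in the a_j's. Collect the n equations into a matrix system V a = ℓ, where row i of V is v_i (expressed in the standard basis). Since V is invertible (lower-triangular with 1s on the diagonal, up to permutation), solve by back-substitution:
  V =
[[1, 0, 1, 0],
 [-1, 1, 0, 0],
 [0, 1, -1, 1],
 [1, 0, 0, 0]]
  V a = (-4, 4, 5, -2)
Solving gives a = (-2, 2, -2, 1).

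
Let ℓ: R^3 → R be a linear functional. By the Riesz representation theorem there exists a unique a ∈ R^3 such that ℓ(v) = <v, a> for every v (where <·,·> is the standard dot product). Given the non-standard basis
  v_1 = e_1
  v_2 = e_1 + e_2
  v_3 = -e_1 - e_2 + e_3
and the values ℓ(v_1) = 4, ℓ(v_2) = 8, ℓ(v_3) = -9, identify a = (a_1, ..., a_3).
a = (4, 4, -1)

Write a = (a_1, ..., a_3) in the standard basis. For each basis vector v_i, ℓ(v_i) = <v_i, a> is a linear equation in the a_j's. Collect the n equations into a matrix system V a = ℓ, where row i of V is v_i (expressed in the standard basis). Since V is invertible (lower-triangular with 1s on the diagonal, up to permutation), solve by back-substitution:
  V =
[[1, 0, 0],
 [1, 1, 0],
 [-1, -1, 1]]
  V a = (4, 8, -9)
Solving gives a = (4, 4, -1).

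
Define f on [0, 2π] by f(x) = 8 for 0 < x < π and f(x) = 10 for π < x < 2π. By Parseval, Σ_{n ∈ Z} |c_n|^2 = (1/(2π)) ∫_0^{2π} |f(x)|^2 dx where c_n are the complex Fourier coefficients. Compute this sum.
Σ |c_n|^2 = 82

Parseval equates the L^2 energy of f (normalised by 1/(2π)) with the ℓ^2 sum of its Fourier coefficients: (1/(2π)) ∫_0^{2π} |f|^2 = Σ |c_n|^2.
Compute the left side: (1/(2π)) [∫_0^π 8^2 dx + ∫_π^{2π} 10^2 dx] = (1/(2π)) · (64π + 100π) = (64 + 100)/2 = 82.
So Σ_{n ∈ Z} |c_n|^2 = 82.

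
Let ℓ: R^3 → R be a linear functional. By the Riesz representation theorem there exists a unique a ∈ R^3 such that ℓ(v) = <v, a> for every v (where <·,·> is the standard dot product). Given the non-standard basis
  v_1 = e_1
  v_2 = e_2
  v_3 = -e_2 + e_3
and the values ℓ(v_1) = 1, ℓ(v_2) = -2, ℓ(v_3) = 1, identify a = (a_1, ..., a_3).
a = (1, -2, -1)

Write a = (a_1, ..., a_3) in the standard basis. For each basis vector v_i, ℓ(v_i) = <v_i, a> is a linear equation in the a_j's. Collect the n equations into a matrix system V a = ℓ, where row i of V is v_i (expressed in the standard basis). Since V is invertible (lower-triangular with 1s on the diagonal, up to permutation), solve by back-substitution:
  V =
[[1, 0, 0],
 [0, 1, 0],
 [0, -1, 1]]
  V a = (1, -2, 1)
Solving gives a = (1, -2, -1).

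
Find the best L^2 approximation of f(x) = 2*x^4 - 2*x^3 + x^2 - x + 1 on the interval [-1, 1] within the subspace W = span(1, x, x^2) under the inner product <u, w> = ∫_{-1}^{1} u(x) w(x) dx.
g(x) = 19*x^2/7 - 11*x/5 + 29/35

The best approximation g ∈ W is the orthogonal projection of f onto W. Writing g = a_0 + a_1 x + a_2 x^2, the coefficients solve the normal equations G · a = b where
  G_{ij} = <φ_i, φ_j> and b_i = <f, φ_i>, with φ_0 = 1, φ_1 = x, φ_2 = x^2.
G =
  [2, 0, 2/3]
  [0, 2/3, 0]
  [2/3, 0, 2/5],
b = (52/15, -22/15, 172/105).
Solving gives a_0 = 29/35, a_1 = -11/5, a_2 = 19/7, so
  g(x) = 19*x^2/7 - 11*x/5 + 29/35.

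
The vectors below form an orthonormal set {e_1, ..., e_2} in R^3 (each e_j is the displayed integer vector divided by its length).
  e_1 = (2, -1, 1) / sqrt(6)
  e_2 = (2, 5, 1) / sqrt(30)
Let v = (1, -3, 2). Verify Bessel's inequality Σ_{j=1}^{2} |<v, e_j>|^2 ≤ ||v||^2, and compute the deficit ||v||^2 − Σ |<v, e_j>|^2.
Σ |<v, e_j>|^2 = 61/5; ||v||^2 = 14; deficit = 9/5

Write each e_j = u_j / sqrt(<u_j, u_j>) where u_j is the displayed integer vector. Then <v, e_j> = <v, u_j> / sqrt(<u_j, u_j>), so |<v, e_j>|^2 = <v, u_j>^2 / <u_j, u_j>.
Coefficients: <v, e_1> = 7/sqrt(6), <v, e_2> = -11/sqrt(30).
Square and sum: Σ |<v, e_j>|^2 = 61/5.
Compute ||v||^2 = v·v = 14.
Deficit = 14 − 61/5 = 9/5 ≥ 0, confirming Bessel's inequality. (The deficit equals ||v − Σ <v,e_j> e_j||^2, the squared distance from v to span{e_j}.)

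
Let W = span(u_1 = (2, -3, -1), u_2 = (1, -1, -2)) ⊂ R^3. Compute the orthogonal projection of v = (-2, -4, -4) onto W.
proj_W(v) = (12/7, -62/35, -114/35)

Set up U = [u_1 | ... | u_2] ∈ R^(3×2). The projector onto W = col(U) is P = U (U^T U)^(-1) U^T.
Compute U^T U =
  [14, 7]
  [7, 6],
and U^T v = (12, 10).
Solve U^T U · c = U^T v for the coefficients: c = (2/35, 8/5). The projection is proj_W(v) = U c.
Check: (v - proj_W(v)) · u_1 = 0  (should be 0).
Check: (v - proj_W(v)) · u_2 = 0  (should be 0).
Result: proj_W(v) = (12/7, -62/35, -114/35).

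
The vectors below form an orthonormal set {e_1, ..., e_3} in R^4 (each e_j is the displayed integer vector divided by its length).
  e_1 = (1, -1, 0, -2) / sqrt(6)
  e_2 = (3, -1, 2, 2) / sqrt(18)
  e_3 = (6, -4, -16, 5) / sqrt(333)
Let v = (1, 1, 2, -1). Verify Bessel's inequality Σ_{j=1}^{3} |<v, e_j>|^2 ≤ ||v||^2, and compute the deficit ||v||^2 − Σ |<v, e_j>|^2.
Σ |<v, e_j>|^2 = 581/111; ||v||^2 = 7; deficit = 196/111

Write each e_j = u_j / sqrt(<u_j, u_j>) where u_j is the displayed integer vector. Then <v, e_j> = <v, u_j> / sqrt(<u_j, u_j>), so |<v, e_j>|^2 = <v, u_j>^2 / <u_j, u_j>.
Coefficients: <v, e_1> = 2/sqrt(6), <v, e_2> = 4/sqrt(18), <v, e_3> = -35/sqrt(333).
Square and sum: Σ |<v, e_j>|^2 = 581/111.
Compute ||v||^2 = v·v = 7.
Deficit = 7 − 581/111 = 196/111 ≥ 0, confirming Bessel's inequality. (The deficit equals ||v − Σ <v,e_j> e_j||^2, the squared distance from v to span{e_j}.)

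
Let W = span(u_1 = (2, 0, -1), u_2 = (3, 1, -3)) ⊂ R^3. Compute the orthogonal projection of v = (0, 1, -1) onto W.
proj_W(v) = (-1/14, 11/14, -8/7)

Set up U = [u_1 | ... | u_2] ∈ R^(3×2). The projector onto W = col(U) is P = U (U^T U)^(-1) U^T.
Compute U^T U =
  [5, 9]
  [9, 19],
and U^T v = (1, 4).
Solve U^T U · c = U^T v for the coefficients: c = (-17/14, 11/14). The projection is proj_W(v) = U c.
Check: (v - proj_W(v)) · u_1 = 0  (should be 0).
Check: (v - proj_W(v)) · u_2 = 0  (should be 0).
Result: proj_W(v) = (-1/14, 11/14, -8/7).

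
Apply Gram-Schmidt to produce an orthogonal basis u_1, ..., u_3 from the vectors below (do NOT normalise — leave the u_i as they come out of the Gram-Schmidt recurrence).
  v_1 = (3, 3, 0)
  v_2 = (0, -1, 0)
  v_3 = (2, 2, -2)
Orthogonal basis:
  u_1 = (3, 3, 0)
  u_2 = (1/2, -1/2, 0)
  u_3 = (0, 0, -2)

Apply the Gram-Schmidt recurrence
  u_1 = v_1
  u_i = v_i − Σ_{j<i} ((v_i · u_j) / (u_j · u_j)) · u_j.

Step by step this gives:
  u_1 = (3, 3, 0)
  u_2 = (1/2, -1/2, 0)
  u_3 = (0, 0, -2)

Orthogonality check:
  u_2 · u_1 = 0 (should be 0)
  u_3 · u_1 = 0 (should be 0)
  u_3 · u_2 = 0 (should be 0)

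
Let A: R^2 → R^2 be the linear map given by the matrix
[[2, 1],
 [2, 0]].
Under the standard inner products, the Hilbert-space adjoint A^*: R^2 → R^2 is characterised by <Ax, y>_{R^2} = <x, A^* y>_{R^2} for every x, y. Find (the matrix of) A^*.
A^* = A^T =
[[2, 2],
 [1, 0]]

For real matrices with standard dot products, the defining identity <Ax, y> = <x, A^* y> gives (Ax)^T y = x^T (A^*) y, i.e. x^T A^T y = x^T (A^*) y. Since this holds for all x, y, we must have A^* = A^T. Therefore
A^* =
[[2, 2],
 [1, 0]].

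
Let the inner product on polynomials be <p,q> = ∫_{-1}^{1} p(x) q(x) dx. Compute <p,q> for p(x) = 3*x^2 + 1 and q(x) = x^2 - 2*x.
<p,q> = 28/15

Expand the product: p(x)·q(x) = 3*x^4 - 6*x^3 + x^2 - 2*x.
∫_{-1}^{1} of each monomial x^k gives [2/(k+1) if k even, 0 if k odd]. Integrating term-by-term (or equivalently evaluating the antiderivative F(x) = 3*x^5/5 - 3*x^4/2 + x^3/3 - x^2 at the endpoints):
  F(1) − F(−1) = -47/30 − (-103/30) = 28/15.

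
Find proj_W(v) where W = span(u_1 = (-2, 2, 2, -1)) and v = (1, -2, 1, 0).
proj_W(v) = (8/13, -8/13, -8/13, 4/13)

Set up U = [u_1 | ... | u_1] ∈ R^(4×1). The projector onto W = col(U) is P = U (U^T U)^(-1) U^T.
Compute U^T U =
  [13],
and U^T v = (-4).
Solve U^T U · c = U^T v for the coefficients: c = (-4/13). The projection is proj_W(v) = U c.
Check: (v - proj_W(v)) · u_1 = 0  (should be 0).
Result: proj_W(v) = (8/13, -8/13, -8/13, 4/13).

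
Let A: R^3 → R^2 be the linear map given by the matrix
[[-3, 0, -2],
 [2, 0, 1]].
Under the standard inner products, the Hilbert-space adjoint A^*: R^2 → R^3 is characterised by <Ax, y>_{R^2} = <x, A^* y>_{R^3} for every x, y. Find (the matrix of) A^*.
A^* = A^T =
[[-3, 2],
 [0, 0],
 [-2, 1]]

For real matrices with standard dot products, the defining identity <Ax, y> = <x, A^* y> gives (Ax)^T y = x^T (A^*) y, i.e. x^T A^T y = x^T (A^*) y. Since this holds for all x, y, we must have A^* = A^T. Therefore
A^* =
[[-3, 2],
 [0, 0],
 [-2, 1]].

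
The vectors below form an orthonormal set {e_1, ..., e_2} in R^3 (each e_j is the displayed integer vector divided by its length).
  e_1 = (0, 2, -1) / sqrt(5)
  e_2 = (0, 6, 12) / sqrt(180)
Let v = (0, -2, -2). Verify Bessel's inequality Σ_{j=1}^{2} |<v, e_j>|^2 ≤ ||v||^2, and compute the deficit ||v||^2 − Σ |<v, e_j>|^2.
Σ |<v, e_j>|^2 = 8; ||v||^2 = 8; deficit = 0

Write each e_j = u_j / sqrt(<u_j, u_j>) where u_j is the displayed integer vector. Then <v, e_j> = <v, u_j> / sqrt(<u_j, u_j>), so |<v, e_j>|^2 = <v, u_j>^2 / <u_j, u_j>.
Coefficients: <v, e_1> = -2/sqrt(5), <v, e_2> = -36/sqrt(180).
Square and sum: Σ |<v, e_j>|^2 = 8.
Compute ||v||^2 = v·v = 8.
Deficit = 8 − 8 = 0 ≥ 0, confirming Bessel's inequality. (The deficit equals ||v − Σ <v,e_j> e_j||^2, the squared distance from v to span{e_j}.)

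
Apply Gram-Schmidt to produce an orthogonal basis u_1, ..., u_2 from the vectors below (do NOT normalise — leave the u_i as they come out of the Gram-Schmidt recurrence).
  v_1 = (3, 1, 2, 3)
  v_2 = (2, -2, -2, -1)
Orthogonal basis:
  u_1 = (3, 1, 2, 3)
  u_2 = (55/23, -43/23, -40/23, -14/23)

Apply the Gram-Schmidt recurrence
  u_1 = v_1
  u_i = v_i − Σ_{j<i} ((v_i · u_j) / (u_j · u_j)) · u_j.

Step by step this gives:
  u_1 = (3, 1, 2, 3)
  u_2 = (55/23, -43/23, -40/23, -14/23)

Orthogonality check:
  u_2 · u_1 = 0 (should be 0)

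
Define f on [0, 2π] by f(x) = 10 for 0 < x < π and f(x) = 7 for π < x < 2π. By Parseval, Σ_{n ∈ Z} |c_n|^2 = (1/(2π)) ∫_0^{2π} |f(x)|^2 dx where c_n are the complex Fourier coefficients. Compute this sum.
Σ |c_n|^2 = 149/2

Parseval equates the L^2 energy of f (normalised by 1/(2π)) with the ℓ^2 sum of its Fourier coefficients: (1/(2π)) ∫_0^{2π} |f|^2 = Σ |c_n|^2.
Compute the left side: (1/(2π)) [∫_0^π 10^2 dx + ∫_π^{2π} 7^2 dx] = (1/(2π)) · (100π + 49π) = (100 + 49)/2 = 149/2.
So Σ_{n ∈ Z} |c_n|^2 = 149/2.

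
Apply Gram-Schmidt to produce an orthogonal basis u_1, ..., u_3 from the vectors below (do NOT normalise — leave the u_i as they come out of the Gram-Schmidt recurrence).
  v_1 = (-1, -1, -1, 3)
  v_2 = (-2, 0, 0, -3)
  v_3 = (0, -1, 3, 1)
Orthogonal basis:
  u_1 = (-1, -1, -1, 3)
  u_2 = (-31/12, -7/12, -7/12, -5/4)
  u_3 = (-66/107, -115/107, 313/107, 44/107)

Apply the Gram-Schmidt recurrence
  u_1 = v_1
  u_i = v_i − Σ_{j<i} ((v_i · u_j) / (u_j · u_j)) · u_j.

Step by step this gives:
  u_1 = (-1, -1, -1, 3)
  u_2 = (-31/12, -7/12, -7/12, -5/4)
  u_3 = (-66/107, -115/107, 313/107, 44/107)

Orthogonality check:
  u_2 · u_1 = 0 (should be 0)
  u_3 · u_1 = 0 (should be 0)
  u_3 · u_2 = 0 (should be 0)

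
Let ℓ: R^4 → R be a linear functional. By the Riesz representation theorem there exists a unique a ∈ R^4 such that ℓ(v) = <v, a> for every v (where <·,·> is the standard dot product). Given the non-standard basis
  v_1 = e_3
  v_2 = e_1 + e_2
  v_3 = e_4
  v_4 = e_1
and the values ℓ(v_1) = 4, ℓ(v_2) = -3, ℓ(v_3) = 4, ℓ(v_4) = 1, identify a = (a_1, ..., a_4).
a = (1, -4, 4, 4)

Write a = (a_1, ..., a_4) in the standard basis. For each basis vector v_i, ℓ(v_i) = <v_i, a> is a linear equation in the a_j's. Collect the n equations into a matrix system V a = ℓ, where row i of V is v_i (expressed in the standard basis). Since V is invertible (lower-triangular with 1s on the diagonal, up to permutation), solve by back-substitution:
  V =
[[0, 0, 1, 0],
 [1, 1, 0, 0],
 [0, 0, 0, 1],
 [1, 0, 0, 0]]
  V a = (4, -3, 4, 1)
Solving gives a = (1, -4, 4, 4).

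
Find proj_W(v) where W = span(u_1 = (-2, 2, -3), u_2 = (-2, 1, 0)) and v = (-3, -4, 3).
proj_W(v) = (-66/49, -34/49, 201/49)

Set up U = [u_1 | ... | u_2] ∈ R^(3×2). The projector onto W = col(U) is P = U (U^T U)^(-1) U^T.
Compute U^T U =
  [17, 6]
  [6, 5],
and U^T v = (-11, 2).
Solve U^T U · c = U^T v for the coefficients: c = (-67/49, 100/49). The projection is proj_W(v) = U c.
Check: (v - proj_W(v)) · u_1 = 0  (should be 0).
Check: (v - proj_W(v)) · u_2 = 0  (should be 0).
Result: proj_W(v) = (-66/49, -34/49, 201/49).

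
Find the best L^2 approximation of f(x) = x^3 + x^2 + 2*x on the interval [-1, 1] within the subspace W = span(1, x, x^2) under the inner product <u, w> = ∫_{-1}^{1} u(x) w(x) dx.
g(x) = x^2 + 13*x/5

The best approximation g ∈ W is the orthogonal projection of f onto W. Writing g = a_0 + a_1 x + a_2 x^2, the coefficients solve the normal equations G · a = b where
  G_{ij} = <φ_i, φ_j> and b_i = <f, φ_i>, with φ_0 = 1, φ_1 = x, φ_2 = x^2.
G =
  [2, 0, 2/3]
  [0, 2/3, 0]
  [2/3, 0, 2/5],
b = (2/3, 26/15, 2/5).
Solving gives a_0 = 0, a_1 = 13/5, a_2 = 1, so
  g(x) = x^2 + 13*x/5.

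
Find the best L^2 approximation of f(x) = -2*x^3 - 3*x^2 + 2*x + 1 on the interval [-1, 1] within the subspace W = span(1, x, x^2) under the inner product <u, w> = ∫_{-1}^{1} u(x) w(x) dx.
g(x) = -3*x^2 + 4*x/5 + 1

The best approximation g ∈ W is the orthogonal projection of f onto W. Writing g = a_0 + a_1 x + a_2 x^2, the coefficients solve the normal equations G · a = b where
  G_{ij} = <φ_i, φ_j> and b_i = <f, φ_i>, with φ_0 = 1, φ_1 = x, φ_2 = x^2.
G =
  [2, 0, 2/3]
  [0, 2/3, 0]
  [2/3, 0, 2/5],
b = (0, 8/15, -8/15).
Solving gives a_0 = 1, a_1 = 4/5, a_2 = -3, so
  g(x) = -3*x^2 + 4*x/5 + 1.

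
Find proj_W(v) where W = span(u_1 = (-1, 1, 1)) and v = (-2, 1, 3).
proj_W(v) = (-2, 2, 2)

Set up U = [u_1 | ... | u_1] ∈ R^(3×1). The projector onto W = col(U) is P = U (U^T U)^(-1) U^T.
Compute U^T U =
  [3],
and U^T v = (6).
Solve U^T U · c = U^T v for the coefficients: c = (2). The projection is proj_W(v) = U c.
Check: (v - proj_W(v)) · u_1 = 0  (should be 0).
Result: proj_W(v) = (-2, 2, 2).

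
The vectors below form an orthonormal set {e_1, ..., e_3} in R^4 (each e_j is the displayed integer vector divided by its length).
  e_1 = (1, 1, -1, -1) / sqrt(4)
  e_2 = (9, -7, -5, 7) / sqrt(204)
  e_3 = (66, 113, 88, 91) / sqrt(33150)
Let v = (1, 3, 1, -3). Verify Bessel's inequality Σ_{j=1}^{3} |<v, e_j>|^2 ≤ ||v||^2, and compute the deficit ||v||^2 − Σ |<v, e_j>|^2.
Σ |<v, e_j>|^2 = 228/13; ||v||^2 = 20; deficit = 32/13

Write each e_j = u_j / sqrt(<u_j, u_j>) where u_j is the displayed integer vector. Then <v, e_j> = <v, u_j> / sqrt(<u_j, u_j>), so |<v, e_j>|^2 = <v, u_j>^2 / <u_j, u_j>.
Coefficients: <v, e_1> = 6/sqrt(4), <v, e_2> = -38/sqrt(204), <v, e_3> = 220/sqrt(33150).
Square and sum: Σ |<v, e_j>|^2 = 228/13.
Compute ||v||^2 = v·v = 20.
Deficit = 20 − 228/13 = 32/13 ≥ 0, confirming Bessel's inequality. (The deficit equals ||v − Σ <v,e_j> e_j||^2, the squared distance from v to span{e_j}.)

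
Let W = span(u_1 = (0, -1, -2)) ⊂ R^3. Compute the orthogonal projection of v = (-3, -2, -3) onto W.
proj_W(v) = (0, -8/5, -16/5)

Set up U = [u_1 | ... | u_1] ∈ R^(3×1). The projector onto W = col(U) is P = U (U^T U)^(-1) U^T.
Compute U^T U =
  [5],
and U^T v = (8).
Solve U^T U · c = U^T v for the coefficients: c = (8/5). The projection is proj_W(v) = U c.
Check: (v - proj_W(v)) · u_1 = 0  (should be 0).
Result: proj_W(v) = (0, -8/5, -16/5).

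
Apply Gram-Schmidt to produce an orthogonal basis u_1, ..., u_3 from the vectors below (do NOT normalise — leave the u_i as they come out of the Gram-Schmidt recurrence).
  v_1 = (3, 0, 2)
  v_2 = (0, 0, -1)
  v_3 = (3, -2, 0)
Orthogonal basis:
  u_1 = (3, 0, 2)
  u_2 = (6/13, 0, -9/13)
  u_3 = (0, -2, 0)

Apply the Gram-Schmidt recurrence
  u_1 = v_1
  u_i = v_i − Σ_{j<i} ((v_i · u_j) / (u_j · u_j)) · u_j.

Step by step this gives:
  u_1 = (3, 0, 2)
  u_2 = (6/13, 0, -9/13)
  u_3 = (0, -2, 0)

Orthogonality check:
  u_2 · u_1 = 0 (should be 0)
  u_3 · u_1 = 0 (should be 0)
  u_3 · u_2 = 0 (should be 0)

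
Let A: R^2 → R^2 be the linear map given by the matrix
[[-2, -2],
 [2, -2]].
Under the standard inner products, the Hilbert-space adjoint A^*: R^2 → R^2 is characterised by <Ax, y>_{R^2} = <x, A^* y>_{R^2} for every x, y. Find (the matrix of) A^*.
A^* = A^T =
[[-2, 2],
 [-2, -2]]

For real matrices with standard dot products, the defining identity <Ax, y> = <x, A^* y> gives (Ax)^T y = x^T (A^*) y, i.e. x^T A^T y = x^T (A^*) y. Since this holds for all x, y, we must have A^* = A^T. Therefore
A^* =
[[-2, 2],
 [-2, -2]].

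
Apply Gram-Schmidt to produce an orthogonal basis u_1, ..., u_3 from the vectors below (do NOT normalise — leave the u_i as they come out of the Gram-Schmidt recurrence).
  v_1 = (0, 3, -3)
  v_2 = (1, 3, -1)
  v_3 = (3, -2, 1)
Orthogonal basis:
  u_1 = (0, 3, -3)
  u_2 = (1, 1, 1)
  u_3 = (7/3, -7/6, -7/6)

Apply the Gram-Schmidt recurrence
  u_1 = v_1
  u_i = v_i − Σ_{j<i} ((v_i · u_j) / (u_j · u_j)) · u_j.

Step by step this gives:
  u_1 = (0, 3, -3)
  u_2 = (1, 1, 1)
  u_3 = (7/3, -7/6, -7/6)

Orthogonality check:
  u_2 · u_1 = 0 (should be 0)
  u_3 · u_1 = 0 (should be 0)
  u_3 · u_2 = 0 (should be 0)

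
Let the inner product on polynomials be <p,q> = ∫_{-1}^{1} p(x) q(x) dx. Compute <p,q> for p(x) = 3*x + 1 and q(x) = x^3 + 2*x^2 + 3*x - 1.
<p,q> = 98/15

Expand the product: p(x)·q(x) = 3*x^4 + 7*x^3 + 11*x^2 - 1.
∫_{-1}^{1} of each monomial x^k gives [2/(k+1) if k even, 0 if k odd]. Integrating term-by-term (or equivalently evaluating the antiderivative F(x) = 3*x^5/5 + 7*x^4/4 + 11*x^3/3 - x at the endpoints):
  F(1) − F(−1) = 301/60 − (-91/60) = 98/15.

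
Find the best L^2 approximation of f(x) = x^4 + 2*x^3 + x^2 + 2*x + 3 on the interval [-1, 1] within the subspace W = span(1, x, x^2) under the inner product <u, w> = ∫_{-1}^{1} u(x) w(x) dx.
g(x) = 13*x^2/7 + 16*x/5 + 102/35

The best approximation g ∈ W is the orthogonal projection of f onto W. Writing g = a_0 + a_1 x + a_2 x^2, the coefficients solve the normal equations G · a = b where
  G_{ij} = <φ_i, φ_j> and b_i = <f, φ_i>, with φ_0 = 1, φ_1 = x, φ_2 = x^2.
G =
  [2, 0, 2/3]
  [0, 2/3, 0]
  [2/3, 0, 2/5],
b = (106/15, 32/15, 94/35).
Solving gives a_0 = 102/35, a_1 = 16/5, a_2 = 13/7, so
  g(x) = 13*x^2/7 + 16*x/5 + 102/35.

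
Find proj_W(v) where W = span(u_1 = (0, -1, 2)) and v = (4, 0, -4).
proj_W(v) = (0, 8/5, -16/5)

Set up U = [u_1 | ... | u_1] ∈ R^(3×1). The projector onto W = col(U) is P = U (U^T U)^(-1) U^T.
Compute U^T U =
  [5],
and U^T v = (-8).
Solve U^T U · c = U^T v for the coefficients: c = (-8/5). The projection is proj_W(v) = U c.
Check: (v - proj_W(v)) · u_1 = 0  (should be 0).
Result: proj_W(v) = (0, 8/5, -16/5).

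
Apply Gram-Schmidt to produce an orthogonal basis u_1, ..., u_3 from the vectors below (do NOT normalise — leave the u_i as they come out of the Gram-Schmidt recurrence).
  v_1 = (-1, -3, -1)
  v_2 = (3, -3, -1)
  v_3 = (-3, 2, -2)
Orthogonal basis:
  u_1 = (-1, -3, -1)
  u_2 = (40/11, -12/11, -4/11)
  u_3 = (0, 4/5, -12/5)

Apply the Gram-Schmidt recurrence
  u_1 = v_1
  u_i = v_i − Σ_{j<i} ((v_i · u_j) / (u_j · u_j)) · u_j.

Step by step this gives:
  u_1 = (-1, -3, -1)
  u_2 = (40/11, -12/11, -4/11)
  u_3 = (0, 4/5, -12/5)

Orthogonality check:
  u_2 · u_1 = 0 (should be 0)
  u_3 · u_1 = 0 (should be 0)
  u_3 · u_2 = 0 (should be 0)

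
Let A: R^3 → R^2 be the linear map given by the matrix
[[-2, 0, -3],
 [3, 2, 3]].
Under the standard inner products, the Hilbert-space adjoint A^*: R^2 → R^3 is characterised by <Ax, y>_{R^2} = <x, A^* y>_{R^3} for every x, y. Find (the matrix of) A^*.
A^* = A^T =
[[-2, 3],
 [0, 2],
 [-3, 3]]

For real matrices with standard dot products, the defining identity <Ax, y> = <x, A^* y> gives (Ax)^T y = x^T (A^*) y, i.e. x^T A^T y = x^T (A^*) y. Since this holds for all x, y, we must have A^* = A^T. Therefore
A^* =
[[-2, 3],
 [0, 2],
 [-3, 3]].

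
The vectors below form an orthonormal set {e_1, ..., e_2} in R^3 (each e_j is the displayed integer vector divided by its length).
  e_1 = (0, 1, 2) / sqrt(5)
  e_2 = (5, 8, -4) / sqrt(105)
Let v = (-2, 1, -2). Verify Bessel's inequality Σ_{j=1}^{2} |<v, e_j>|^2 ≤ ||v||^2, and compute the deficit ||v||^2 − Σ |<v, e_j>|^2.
Σ |<v, e_j>|^2 = 15/7; ||v||^2 = 9; deficit = 48/7

Write each e_j = u_j / sqrt(<u_j, u_j>) where u_j is the displayed integer vector. Then <v, e_j> = <v, u_j> / sqrt(<u_j, u_j>), so |<v, e_j>|^2 = <v, u_j>^2 / <u_j, u_j>.
Coefficients: <v, e_1> = -3/sqrt(5), <v, e_2> = 6/sqrt(105).
Square and sum: Σ |<v, e_j>|^2 = 15/7.
Compute ||v||^2 = v·v = 9.
Deficit = 9 − 15/7 = 48/7 ≥ 0, confirming Bessel's inequality. (The deficit equals ||v − Σ <v,e_j> e_j||^2, the squared distance from v to span{e_j}.)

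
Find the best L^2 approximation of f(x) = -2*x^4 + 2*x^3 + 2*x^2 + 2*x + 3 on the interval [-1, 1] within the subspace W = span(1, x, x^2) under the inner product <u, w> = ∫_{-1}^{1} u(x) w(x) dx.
g(x) = 2*x^2/7 + 16*x/5 + 111/35

The best approximation g ∈ W is the orthogonal projection of f onto W. Writing g = a_0 + a_1 x + a_2 x^2, the coefficients solve the normal equations G · a = b where
  G_{ij} = <φ_i, φ_j> and b_i = <f, φ_i>, with φ_0 = 1, φ_1 = x, φ_2 = x^2.
G =
  [2, 0, 2/3]
  [0, 2/3, 0]
  [2/3, 0, 2/5],
b = (98/15, 32/15, 78/35).
Solving gives a_0 = 111/35, a_1 = 16/5, a_2 = 2/7, so
  g(x) = 2*x^2/7 + 16*x/5 + 111/35.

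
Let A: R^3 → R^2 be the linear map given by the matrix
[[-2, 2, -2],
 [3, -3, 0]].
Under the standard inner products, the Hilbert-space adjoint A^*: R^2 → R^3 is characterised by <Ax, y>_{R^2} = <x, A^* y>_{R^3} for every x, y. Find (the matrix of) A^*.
A^* = A^T =
[[-2, 3],
 [2, -3],
 [-2, 0]]

For real matrices with standard dot products, the defining identity <Ax, y> = <x, A^* y> gives (Ax)^T y = x^T (A^*) y, i.e. x^T A^T y = x^T (A^*) y. Since this holds for all x, y, we must have A^* = A^T. Therefore
A^* =
[[-2, 3],
 [2, -3],
 [-2, 0]].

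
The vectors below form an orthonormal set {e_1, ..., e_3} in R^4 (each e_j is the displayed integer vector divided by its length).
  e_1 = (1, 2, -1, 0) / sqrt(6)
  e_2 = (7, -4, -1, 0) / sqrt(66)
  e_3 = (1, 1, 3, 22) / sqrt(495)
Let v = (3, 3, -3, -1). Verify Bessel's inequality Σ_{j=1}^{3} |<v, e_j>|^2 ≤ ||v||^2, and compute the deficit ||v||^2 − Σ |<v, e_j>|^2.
Σ |<v, e_j>|^2 = 247/9; ||v||^2 = 28; deficit = 5/9

Write each e_j = u_j / sqrt(<u_j, u_j>) where u_j is the displayed integer vector. Then <v, e_j> = <v, u_j> / sqrt(<u_j, u_j>), so |<v, e_j>|^2 = <v, u_j>^2 / <u_j, u_j>.
Coefficients: <v, e_1> = 12/sqrt(6), <v, e_2> = 12/sqrt(66), <v, e_3> = -25/sqrt(495).
Square and sum: Σ |<v, e_j>|^2 = 247/9.
Compute ||v||^2 = v·v = 28.
Deficit = 28 − 247/9 = 5/9 ≥ 0, confirming Bessel's inequality. (The deficit equals ||v − Σ <v,e_j> e_j||^2, the squared distance from v to span{e_j}.)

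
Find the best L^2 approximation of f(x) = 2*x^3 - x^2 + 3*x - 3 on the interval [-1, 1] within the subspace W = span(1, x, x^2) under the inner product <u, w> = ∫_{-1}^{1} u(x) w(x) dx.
g(x) = -x^2 + 21*x/5 - 3

The best approximation g ∈ W is the orthogonal projection of f onto W. Writing g = a_0 + a_1 x + a_2 x^2, the coefficients solve the normal equations G · a = b where
  G_{ij} = <φ_i, φ_j> and b_i = <f, φ_i>, with φ_0 = 1, φ_1 = x, φ_2 = x^2.
G =
  [2, 0, 2/3]
  [0, 2/3, 0]
  [2/3, 0, 2/5],
b = (-20/3, 14/5, -12/5).
Solving gives a_0 = -3, a_1 = 21/5, a_2 = -1, so
  g(x) = -x^2 + 21*x/5 - 3.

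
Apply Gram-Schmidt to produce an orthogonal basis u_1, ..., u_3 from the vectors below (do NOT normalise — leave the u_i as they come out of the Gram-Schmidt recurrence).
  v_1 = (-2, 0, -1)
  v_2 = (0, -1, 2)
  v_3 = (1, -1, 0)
Orthogonal basis:
  u_1 = (-2, 0, -1)
  u_2 = (-4/5, -1, 8/5)
  u_3 = (5/21, -20/21, -10/21)

Apply the Gram-Schmidt recurrence
  u_1 = v_1
  u_i = v_i − Σ_{j<i} ((v_i · u_j) / (u_j · u_j)) · u_j.

Step by step this gives:
  u_1 = (-2, 0, -1)
  u_2 = (-4/5, -1, 8/5)
  u_3 = (5/21, -20/21, -10/21)

Orthogonality check:
  u_2 · u_1 = 0 (should be 0)
  u_3 · u_1 = 0 (should be 0)
  u_3 · u_2 = 0 (should be 0)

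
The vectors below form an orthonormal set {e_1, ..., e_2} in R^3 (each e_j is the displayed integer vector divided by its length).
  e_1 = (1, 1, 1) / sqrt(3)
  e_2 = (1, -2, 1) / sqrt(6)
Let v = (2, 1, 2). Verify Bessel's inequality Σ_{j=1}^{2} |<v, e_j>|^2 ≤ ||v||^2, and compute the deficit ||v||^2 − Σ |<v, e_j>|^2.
Σ |<v, e_j>|^2 = 9; ||v||^2 = 9; deficit = 0

Write each e_j = u_j / sqrt(<u_j, u_j>) where u_j is the displayed integer vector. Then <v, e_j> = <v, u_j> / sqrt(<u_j, u_j>), so |<v, e_j>|^2 = <v, u_j>^2 / <u_j, u_j>.
Coefficients: <v, e_1> = 5/sqrt(3), <v, e_2> = 2/sqrt(6).
Square and sum: Σ |<v, e_j>|^2 = 9.
Compute ||v||^2 = v·v = 9.
Deficit = 9 − 9 = 0 ≥ 0, confirming Bessel's inequality. (The deficit equals ||v − Σ <v,e_j> e_j||^2, the squared distance from v to span{e_j}.)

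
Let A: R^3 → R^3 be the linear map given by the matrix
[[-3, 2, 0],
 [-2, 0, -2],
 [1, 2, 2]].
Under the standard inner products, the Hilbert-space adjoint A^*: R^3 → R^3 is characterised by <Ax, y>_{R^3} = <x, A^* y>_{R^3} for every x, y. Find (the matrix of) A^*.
A^* = A^T =
[[-3, -2, 1],
 [2, 0, 2],
 [0, -2, 2]]

For real matrices with standard dot products, the defining identity <Ax, y> = <x, A^* y> gives (Ax)^T y = x^T (A^*) y, i.e. x^T A^T y = x^T (A^*) y. Since this holds for all x, y, we must have A^* = A^T. Therefore
A^* =
[[-3, -2, 1],
 [2, 0, 2],
 [0, -2, 2]].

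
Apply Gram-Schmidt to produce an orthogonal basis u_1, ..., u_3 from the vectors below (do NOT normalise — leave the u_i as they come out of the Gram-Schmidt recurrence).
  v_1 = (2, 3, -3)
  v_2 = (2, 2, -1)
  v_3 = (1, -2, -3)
Orthogonal basis:
  u_1 = (2, 3, -3)
  u_2 = (9/11, 5/22, 17/22)
  u_3 = (51/29, -68/29, -34/29)

Apply the Gram-Schmidt recurrence
  u_1 = v_1
  u_i = v_i − Σ_{j<i} ((v_i · u_j) / (u_j · u_j)) · u_j.

Step by step this gives:
  u_1 = (2, 3, -3)
  u_2 = (9/11, 5/22, 17/22)
  u_3 = (51/29, -68/29, -34/29)

Orthogonality check:
  u_2 · u_1 = 0 (should be 0)
  u_3 · u_1 = 0 (should be 0)
  u_3 · u_2 = 0 (should be 0)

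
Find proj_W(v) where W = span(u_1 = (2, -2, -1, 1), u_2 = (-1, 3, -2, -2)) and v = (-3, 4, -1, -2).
proj_W(v) = (-147/58, 237/58, -39/58, -141/58)

Set up U = [u_1 | ... | u_2] ∈ R^(4×2). The projector onto W = col(U) is P = U (U^T U)^(-1) U^T.
Compute U^T U =
  [10, -8]
  [-8, 18],
and U^T v = (-15, 21).
Solve U^T U · c = U^T v for the coefficients: c = (-51/58, 45/58). The projection is proj_W(v) = U c.
Check: (v - proj_W(v)) · u_1 = 0  (should be 0).
Check: (v - proj_W(v)) · u_2 = 0  (should be 0).
Result: proj_W(v) = (-147/58, 237/58, -39/58, -141/58).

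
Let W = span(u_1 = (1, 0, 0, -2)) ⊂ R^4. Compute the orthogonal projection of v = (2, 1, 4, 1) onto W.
proj_W(v) = (0, 0, 0, 0)

Set up U = [u_1 | ... | u_1] ∈ R^(4×1). The projector onto W = col(U) is P = U (U^T U)^(-1) U^T.
Compute U^T U =
  [5],
and U^T v = (0).
Solve U^T U · c = U^T v for the coefficients: c = (0). The projection is proj_W(v) = U c.
Check: (v - proj_W(v)) · u_1 = 0  (should be 0).
Result: proj_W(v) = (0, 0, 0, 0).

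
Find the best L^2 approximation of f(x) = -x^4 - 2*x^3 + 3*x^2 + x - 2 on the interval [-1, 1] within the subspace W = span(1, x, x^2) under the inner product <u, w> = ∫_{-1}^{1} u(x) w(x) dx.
g(x) = 15*x^2/7 - x/5 - 67/35

The best approximation g ∈ W is the orthogonal projection of f onto W. Writing g = a_0 + a_1 x + a_2 x^2, the coefficients solve the normal equations G · a = b where
  G_{ij} = <φ_i, φ_j> and b_i = <f, φ_i>, with φ_0 = 1, φ_1 = x, φ_2 = x^2.
G =
  [2, 0, 2/3]
  [0, 2/3, 0]
  [2/3, 0, 2/5],
b = (-12/5, -2/15, -44/105).
Solving gives a_0 = -67/35, a_1 = -1/5, a_2 = 15/7, so
  g(x) = 15*x^2/7 - x/5 - 67/35.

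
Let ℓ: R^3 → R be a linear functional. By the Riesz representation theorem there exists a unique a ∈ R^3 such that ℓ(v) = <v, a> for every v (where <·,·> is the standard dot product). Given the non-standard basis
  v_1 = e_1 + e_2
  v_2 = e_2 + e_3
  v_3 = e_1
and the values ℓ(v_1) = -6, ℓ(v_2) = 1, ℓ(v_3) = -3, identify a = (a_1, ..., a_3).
a = (-3, -3, 4)

Write a = (a_1, ..., a_3) in the standard basis. For each basis vector v_i, ℓ(v_i) = <v_i, a> is a linear equation in the a_j's. Collect the n equations into a matrix system V a = ℓ, where row i of V is v_i (expressed in the standard basis). Since V is invertible (lower-triangular with 1s on the diagonal, up to permutation), solve by back-substitution:
  V =
[[1, 1, 0],
 [0, 1, 1],
 [1, 0, 0]]
  V a = (-6, 1, -3)
Solving gives a = (-3, -3, 4).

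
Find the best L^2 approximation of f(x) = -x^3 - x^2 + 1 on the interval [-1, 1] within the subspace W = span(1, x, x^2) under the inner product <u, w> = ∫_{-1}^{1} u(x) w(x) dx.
g(x) = -x^2 - 3*x/5 + 1

The best approximation g ∈ W is the orthogonal projection of f onto W. Writing g = a_0 + a_1 x + a_2 x^2, the coefficients solve the normal equations G · a = b where
  G_{ij} = <φ_i, φ_j> and b_i = <f, φ_i>, with φ_0 = 1, φ_1 = x, φ_2 = x^2.
G =
  [2, 0, 2/3]
  [0, 2/3, 0]
  [2/3, 0, 2/5],
b = (4/3, -2/5, 4/15).
Solving gives a_0 = 1, a_1 = -3/5, a_2 = -1, so
  g(x) = -x^2 - 3*x/5 + 1.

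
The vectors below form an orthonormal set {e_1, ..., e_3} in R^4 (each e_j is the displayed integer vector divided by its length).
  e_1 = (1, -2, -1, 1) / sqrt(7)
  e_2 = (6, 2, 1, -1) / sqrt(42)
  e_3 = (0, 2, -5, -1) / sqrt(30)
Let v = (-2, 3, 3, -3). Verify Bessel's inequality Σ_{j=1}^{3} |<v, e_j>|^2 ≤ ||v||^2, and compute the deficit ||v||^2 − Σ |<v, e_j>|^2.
Σ |<v, e_j>|^2 = 146/5; ||v||^2 = 31; deficit = 9/5

Write each e_j = u_j / sqrt(<u_j, u_j>) where u_j is the displayed integer vector. Then <v, e_j> = <v, u_j> / sqrt(<u_j, u_j>), so |<v, e_j>|^2 = <v, u_j>^2 / <u_j, u_j>.
Coefficients: <v, e_1> = -14/sqrt(7), <v, e_2> = 0/sqrt(42), <v, e_3> = -6/sqrt(30).
Square and sum: Σ |<v, e_j>|^2 = 146/5.
Compute ||v||^2 = v·v = 31.
Deficit = 31 − 146/5 = 9/5 ≥ 0, confirming Bessel's inequality. (The deficit equals ||v − Σ <v,e_j> e_j||^2, the squared distance from v to span{e_j}.)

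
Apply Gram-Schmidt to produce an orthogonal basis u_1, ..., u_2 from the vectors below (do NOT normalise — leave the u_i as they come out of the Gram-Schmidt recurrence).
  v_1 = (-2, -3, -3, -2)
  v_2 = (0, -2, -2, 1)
Orthogonal basis:
  u_1 = (-2, -3, -3, -2)
  u_2 = (10/13, -11/13, -11/13, 23/13)

Apply the Gram-Schmidt recurrence
  u_1 = v_1
  u_i = v_i − Σ_{j<i} ((v_i · u_j) / (u_j · u_j)) · u_j.

Step by step this gives:
  u_1 = (-2, -3, -3, -2)
  u_2 = (10/13, -11/13, -11/13, 23/13)

Orthogonality check:
  u_2 · u_1 = 0 (should be 0)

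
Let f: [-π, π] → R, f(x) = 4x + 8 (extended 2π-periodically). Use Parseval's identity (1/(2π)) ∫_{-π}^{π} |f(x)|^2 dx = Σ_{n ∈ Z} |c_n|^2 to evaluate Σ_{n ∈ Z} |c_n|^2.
Σ |c_n|^2 = 16π^2/3 + 64

Expand and integrate term by term over [-π, π]:
  ∫ (4x)^2 dx = 16·(2π^3/3); ∫ 2·4·(8)·x dx = 0 (odd integrand); ∫ 8^2 dx = 64·2π.
So (1/(2π)) ∫_{-π}^{π} (4x + 8)^2 dx = 16π^2/3 + 64 = 16π^2/3 + 64.
Parseval ⇒ Σ |c_n|^2 = 16π^2/3 + 64.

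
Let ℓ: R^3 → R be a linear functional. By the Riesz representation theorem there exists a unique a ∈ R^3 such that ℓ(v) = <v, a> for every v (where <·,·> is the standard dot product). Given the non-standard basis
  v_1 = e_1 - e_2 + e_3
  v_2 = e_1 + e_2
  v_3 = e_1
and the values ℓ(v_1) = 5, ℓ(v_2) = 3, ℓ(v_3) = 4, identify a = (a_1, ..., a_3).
a = (4, -1, 0)

Write a = (a_1, ..., a_3) in the standard basis. For each basis vector v_i, ℓ(v_i) = <v_i, a> is a linear equation in the a_j's. Collect the n equations into a matrix system V a = ℓ, where row i of V is v_i (expressed in the standard basis). Since V is invertible (lower-triangular with 1s on the diagonal, up to permutation), solve by back-substitution:
  V =
[[1, -1, 1],
 [1, 1, 0],
 [1, 0, 0]]
  V a = (5, 3, 4)
Solving gives a = (4, -1, 0).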